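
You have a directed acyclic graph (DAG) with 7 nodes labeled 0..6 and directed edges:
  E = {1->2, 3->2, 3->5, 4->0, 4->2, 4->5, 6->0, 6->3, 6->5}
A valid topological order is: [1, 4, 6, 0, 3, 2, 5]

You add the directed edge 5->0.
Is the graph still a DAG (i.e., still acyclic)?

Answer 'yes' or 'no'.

Answer: yes

Derivation:
Given toposort: [1, 4, 6, 0, 3, 2, 5]
Position of 5: index 6; position of 0: index 3
New edge 5->0: backward (u after v in old order)
Backward edge: old toposort is now invalid. Check if this creates a cycle.
Does 0 already reach 5? Reachable from 0: [0]. NO -> still a DAG (reorder needed).
Still a DAG? yes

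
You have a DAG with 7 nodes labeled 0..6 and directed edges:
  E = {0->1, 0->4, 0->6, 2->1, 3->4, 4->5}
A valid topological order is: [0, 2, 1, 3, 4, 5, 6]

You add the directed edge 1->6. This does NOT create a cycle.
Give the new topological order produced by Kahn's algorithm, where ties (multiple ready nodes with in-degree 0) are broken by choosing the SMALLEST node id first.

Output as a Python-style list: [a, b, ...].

Answer: [0, 2, 1, 3, 4, 5, 6]

Derivation:
Old toposort: [0, 2, 1, 3, 4, 5, 6]
Added edge: 1->6
Position of 1 (2) < position of 6 (6). Old order still valid.
Run Kahn's algorithm (break ties by smallest node id):
  initial in-degrees: [0, 2, 0, 0, 2, 1, 2]
  ready (indeg=0): [0, 2, 3]
  pop 0: indeg[1]->1; indeg[4]->1; indeg[6]->1 | ready=[2, 3] | order so far=[0]
  pop 2: indeg[1]->0 | ready=[1, 3] | order so far=[0, 2]
  pop 1: indeg[6]->0 | ready=[3, 6] | order so far=[0, 2, 1]
  pop 3: indeg[4]->0 | ready=[4, 6] | order so far=[0, 2, 1, 3]
  pop 4: indeg[5]->0 | ready=[5, 6] | order so far=[0, 2, 1, 3, 4]
  pop 5: no out-edges | ready=[6] | order so far=[0, 2, 1, 3, 4, 5]
  pop 6: no out-edges | ready=[] | order so far=[0, 2, 1, 3, 4, 5, 6]
  Result: [0, 2, 1, 3, 4, 5, 6]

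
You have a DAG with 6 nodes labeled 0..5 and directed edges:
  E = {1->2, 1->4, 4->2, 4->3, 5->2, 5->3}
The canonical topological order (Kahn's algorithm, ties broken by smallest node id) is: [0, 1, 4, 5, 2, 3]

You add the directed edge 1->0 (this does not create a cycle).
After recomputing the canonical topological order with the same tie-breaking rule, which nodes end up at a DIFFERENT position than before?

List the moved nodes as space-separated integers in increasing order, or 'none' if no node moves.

Old toposort: [0, 1, 4, 5, 2, 3]
Added edge 1->0
Recompute Kahn (smallest-id tiebreak):
  initial in-degrees: [1, 0, 3, 2, 1, 0]
  ready (indeg=0): [1, 5]
  pop 1: indeg[0]->0; indeg[2]->2; indeg[4]->0 | ready=[0, 4, 5] | order so far=[1]
  pop 0: no out-edges | ready=[4, 5] | order so far=[1, 0]
  pop 4: indeg[2]->1; indeg[3]->1 | ready=[5] | order so far=[1, 0, 4]
  pop 5: indeg[2]->0; indeg[3]->0 | ready=[2, 3] | order so far=[1, 0, 4, 5]
  pop 2: no out-edges | ready=[3] | order so far=[1, 0, 4, 5, 2]
  pop 3: no out-edges | ready=[] | order so far=[1, 0, 4, 5, 2, 3]
New canonical toposort: [1, 0, 4, 5, 2, 3]
Compare positions:
  Node 0: index 0 -> 1 (moved)
  Node 1: index 1 -> 0 (moved)
  Node 2: index 4 -> 4 (same)
  Node 3: index 5 -> 5 (same)
  Node 4: index 2 -> 2 (same)
  Node 5: index 3 -> 3 (same)
Nodes that changed position: 0 1

Answer: 0 1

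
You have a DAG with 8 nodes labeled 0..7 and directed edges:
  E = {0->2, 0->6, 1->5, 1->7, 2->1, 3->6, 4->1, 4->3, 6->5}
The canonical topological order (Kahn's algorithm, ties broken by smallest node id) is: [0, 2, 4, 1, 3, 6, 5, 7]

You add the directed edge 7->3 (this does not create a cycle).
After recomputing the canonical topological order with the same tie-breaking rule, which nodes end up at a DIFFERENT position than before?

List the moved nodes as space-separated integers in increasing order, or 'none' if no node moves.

Answer: 3 5 6 7

Derivation:
Old toposort: [0, 2, 4, 1, 3, 6, 5, 7]
Added edge 7->3
Recompute Kahn (smallest-id tiebreak):
  initial in-degrees: [0, 2, 1, 2, 0, 2, 2, 1]
  ready (indeg=0): [0, 4]
  pop 0: indeg[2]->0; indeg[6]->1 | ready=[2, 4] | order so far=[0]
  pop 2: indeg[1]->1 | ready=[4] | order so far=[0, 2]
  pop 4: indeg[1]->0; indeg[3]->1 | ready=[1] | order so far=[0, 2, 4]
  pop 1: indeg[5]->1; indeg[7]->0 | ready=[7] | order so far=[0, 2, 4, 1]
  pop 7: indeg[3]->0 | ready=[3] | order so far=[0, 2, 4, 1, 7]
  pop 3: indeg[6]->0 | ready=[6] | order so far=[0, 2, 4, 1, 7, 3]
  pop 6: indeg[5]->0 | ready=[5] | order so far=[0, 2, 4, 1, 7, 3, 6]
  pop 5: no out-edges | ready=[] | order so far=[0, 2, 4, 1, 7, 3, 6, 5]
New canonical toposort: [0, 2, 4, 1, 7, 3, 6, 5]
Compare positions:
  Node 0: index 0 -> 0 (same)
  Node 1: index 3 -> 3 (same)
  Node 2: index 1 -> 1 (same)
  Node 3: index 4 -> 5 (moved)
  Node 4: index 2 -> 2 (same)
  Node 5: index 6 -> 7 (moved)
  Node 6: index 5 -> 6 (moved)
  Node 7: index 7 -> 4 (moved)
Nodes that changed position: 3 5 6 7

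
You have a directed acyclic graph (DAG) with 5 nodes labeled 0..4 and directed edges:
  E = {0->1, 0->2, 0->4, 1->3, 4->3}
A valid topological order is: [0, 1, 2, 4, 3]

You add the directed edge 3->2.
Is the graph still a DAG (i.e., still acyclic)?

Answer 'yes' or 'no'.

Answer: yes

Derivation:
Given toposort: [0, 1, 2, 4, 3]
Position of 3: index 4; position of 2: index 2
New edge 3->2: backward (u after v in old order)
Backward edge: old toposort is now invalid. Check if this creates a cycle.
Does 2 already reach 3? Reachable from 2: [2]. NO -> still a DAG (reorder needed).
Still a DAG? yes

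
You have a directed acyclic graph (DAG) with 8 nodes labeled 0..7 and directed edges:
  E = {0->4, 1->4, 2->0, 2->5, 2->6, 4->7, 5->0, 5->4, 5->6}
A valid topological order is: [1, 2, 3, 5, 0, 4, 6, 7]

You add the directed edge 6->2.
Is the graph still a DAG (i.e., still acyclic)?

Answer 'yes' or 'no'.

Answer: no

Derivation:
Given toposort: [1, 2, 3, 5, 0, 4, 6, 7]
Position of 6: index 6; position of 2: index 1
New edge 6->2: backward (u after v in old order)
Backward edge: old toposort is now invalid. Check if this creates a cycle.
Does 2 already reach 6? Reachable from 2: [0, 2, 4, 5, 6, 7]. YES -> cycle!
Still a DAG? no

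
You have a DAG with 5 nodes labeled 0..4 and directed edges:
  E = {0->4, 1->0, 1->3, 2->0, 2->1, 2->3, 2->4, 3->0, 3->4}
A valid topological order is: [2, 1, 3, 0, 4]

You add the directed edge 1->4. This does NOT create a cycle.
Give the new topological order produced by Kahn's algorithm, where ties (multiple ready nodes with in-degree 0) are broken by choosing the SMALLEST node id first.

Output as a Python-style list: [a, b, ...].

Old toposort: [2, 1, 3, 0, 4]
Added edge: 1->4
Position of 1 (1) < position of 4 (4). Old order still valid.
Run Kahn's algorithm (break ties by smallest node id):
  initial in-degrees: [3, 1, 0, 2, 4]
  ready (indeg=0): [2]
  pop 2: indeg[0]->2; indeg[1]->0; indeg[3]->1; indeg[4]->3 | ready=[1] | order so far=[2]
  pop 1: indeg[0]->1; indeg[3]->0; indeg[4]->2 | ready=[3] | order so far=[2, 1]
  pop 3: indeg[0]->0; indeg[4]->1 | ready=[0] | order so far=[2, 1, 3]
  pop 0: indeg[4]->0 | ready=[4] | order so far=[2, 1, 3, 0]
  pop 4: no out-edges | ready=[] | order so far=[2, 1, 3, 0, 4]
  Result: [2, 1, 3, 0, 4]

Answer: [2, 1, 3, 0, 4]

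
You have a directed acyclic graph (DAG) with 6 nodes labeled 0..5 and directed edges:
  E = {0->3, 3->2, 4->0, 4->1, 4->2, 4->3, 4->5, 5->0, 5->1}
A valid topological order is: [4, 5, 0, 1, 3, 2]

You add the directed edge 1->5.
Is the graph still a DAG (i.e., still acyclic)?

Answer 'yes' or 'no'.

Given toposort: [4, 5, 0, 1, 3, 2]
Position of 1: index 3; position of 5: index 1
New edge 1->5: backward (u after v in old order)
Backward edge: old toposort is now invalid. Check if this creates a cycle.
Does 5 already reach 1? Reachable from 5: [0, 1, 2, 3, 5]. YES -> cycle!
Still a DAG? no

Answer: no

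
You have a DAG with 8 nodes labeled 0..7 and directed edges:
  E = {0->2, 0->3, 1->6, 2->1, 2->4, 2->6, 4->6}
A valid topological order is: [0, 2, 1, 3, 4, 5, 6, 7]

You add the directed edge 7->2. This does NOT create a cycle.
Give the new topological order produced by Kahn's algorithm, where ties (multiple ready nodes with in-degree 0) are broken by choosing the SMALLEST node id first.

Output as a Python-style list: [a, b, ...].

Old toposort: [0, 2, 1, 3, 4, 5, 6, 7]
Added edge: 7->2
Position of 7 (7) > position of 2 (1). Must reorder: 7 must now come before 2.
Run Kahn's algorithm (break ties by smallest node id):
  initial in-degrees: [0, 1, 2, 1, 1, 0, 3, 0]
  ready (indeg=0): [0, 5, 7]
  pop 0: indeg[2]->1; indeg[3]->0 | ready=[3, 5, 7] | order so far=[0]
  pop 3: no out-edges | ready=[5, 7] | order so far=[0, 3]
  pop 5: no out-edges | ready=[7] | order so far=[0, 3, 5]
  pop 7: indeg[2]->0 | ready=[2] | order so far=[0, 3, 5, 7]
  pop 2: indeg[1]->0; indeg[4]->0; indeg[6]->2 | ready=[1, 4] | order so far=[0, 3, 5, 7, 2]
  pop 1: indeg[6]->1 | ready=[4] | order so far=[0, 3, 5, 7, 2, 1]
  pop 4: indeg[6]->0 | ready=[6] | order so far=[0, 3, 5, 7, 2, 1, 4]
  pop 6: no out-edges | ready=[] | order so far=[0, 3, 5, 7, 2, 1, 4, 6]
  Result: [0, 3, 5, 7, 2, 1, 4, 6]

Answer: [0, 3, 5, 7, 2, 1, 4, 6]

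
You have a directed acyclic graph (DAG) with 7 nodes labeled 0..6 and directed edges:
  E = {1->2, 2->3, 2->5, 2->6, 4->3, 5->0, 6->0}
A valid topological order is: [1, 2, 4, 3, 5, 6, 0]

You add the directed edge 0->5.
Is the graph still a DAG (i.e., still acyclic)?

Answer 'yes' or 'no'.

Answer: no

Derivation:
Given toposort: [1, 2, 4, 3, 5, 6, 0]
Position of 0: index 6; position of 5: index 4
New edge 0->5: backward (u after v in old order)
Backward edge: old toposort is now invalid. Check if this creates a cycle.
Does 5 already reach 0? Reachable from 5: [0, 5]. YES -> cycle!
Still a DAG? no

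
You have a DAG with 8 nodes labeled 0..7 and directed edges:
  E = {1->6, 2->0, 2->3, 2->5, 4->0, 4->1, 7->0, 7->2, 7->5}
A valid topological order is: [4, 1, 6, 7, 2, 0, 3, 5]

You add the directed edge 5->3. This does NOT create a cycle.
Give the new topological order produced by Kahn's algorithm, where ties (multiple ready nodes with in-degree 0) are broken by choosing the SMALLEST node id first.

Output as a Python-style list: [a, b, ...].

Answer: [4, 1, 6, 7, 2, 0, 5, 3]

Derivation:
Old toposort: [4, 1, 6, 7, 2, 0, 3, 5]
Added edge: 5->3
Position of 5 (7) > position of 3 (6). Must reorder: 5 must now come before 3.
Run Kahn's algorithm (break ties by smallest node id):
  initial in-degrees: [3, 1, 1, 2, 0, 2, 1, 0]
  ready (indeg=0): [4, 7]
  pop 4: indeg[0]->2; indeg[1]->0 | ready=[1, 7] | order so far=[4]
  pop 1: indeg[6]->0 | ready=[6, 7] | order so far=[4, 1]
  pop 6: no out-edges | ready=[7] | order so far=[4, 1, 6]
  pop 7: indeg[0]->1; indeg[2]->0; indeg[5]->1 | ready=[2] | order so far=[4, 1, 6, 7]
  pop 2: indeg[0]->0; indeg[3]->1; indeg[5]->0 | ready=[0, 5] | order so far=[4, 1, 6, 7, 2]
  pop 0: no out-edges | ready=[5] | order so far=[4, 1, 6, 7, 2, 0]
  pop 5: indeg[3]->0 | ready=[3] | order so far=[4, 1, 6, 7, 2, 0, 5]
  pop 3: no out-edges | ready=[] | order so far=[4, 1, 6, 7, 2, 0, 5, 3]
  Result: [4, 1, 6, 7, 2, 0, 5, 3]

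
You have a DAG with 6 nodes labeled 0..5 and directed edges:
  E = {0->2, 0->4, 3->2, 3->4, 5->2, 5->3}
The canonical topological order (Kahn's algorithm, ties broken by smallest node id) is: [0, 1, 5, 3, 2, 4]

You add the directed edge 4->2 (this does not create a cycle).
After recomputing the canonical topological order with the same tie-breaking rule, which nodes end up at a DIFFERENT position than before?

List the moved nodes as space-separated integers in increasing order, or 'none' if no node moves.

Answer: 2 4

Derivation:
Old toposort: [0, 1, 5, 3, 2, 4]
Added edge 4->2
Recompute Kahn (smallest-id tiebreak):
  initial in-degrees: [0, 0, 4, 1, 2, 0]
  ready (indeg=0): [0, 1, 5]
  pop 0: indeg[2]->3; indeg[4]->1 | ready=[1, 5] | order so far=[0]
  pop 1: no out-edges | ready=[5] | order so far=[0, 1]
  pop 5: indeg[2]->2; indeg[3]->0 | ready=[3] | order so far=[0, 1, 5]
  pop 3: indeg[2]->1; indeg[4]->0 | ready=[4] | order so far=[0, 1, 5, 3]
  pop 4: indeg[2]->0 | ready=[2] | order so far=[0, 1, 5, 3, 4]
  pop 2: no out-edges | ready=[] | order so far=[0, 1, 5, 3, 4, 2]
New canonical toposort: [0, 1, 5, 3, 4, 2]
Compare positions:
  Node 0: index 0 -> 0 (same)
  Node 1: index 1 -> 1 (same)
  Node 2: index 4 -> 5 (moved)
  Node 3: index 3 -> 3 (same)
  Node 4: index 5 -> 4 (moved)
  Node 5: index 2 -> 2 (same)
Nodes that changed position: 2 4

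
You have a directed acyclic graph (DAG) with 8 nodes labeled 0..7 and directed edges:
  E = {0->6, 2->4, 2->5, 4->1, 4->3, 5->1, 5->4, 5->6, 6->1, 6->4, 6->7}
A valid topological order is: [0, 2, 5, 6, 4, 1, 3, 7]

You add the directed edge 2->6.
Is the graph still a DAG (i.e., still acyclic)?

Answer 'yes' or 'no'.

Given toposort: [0, 2, 5, 6, 4, 1, 3, 7]
Position of 2: index 1; position of 6: index 3
New edge 2->6: forward
Forward edge: respects the existing order. Still a DAG, same toposort still valid.
Still a DAG? yes

Answer: yes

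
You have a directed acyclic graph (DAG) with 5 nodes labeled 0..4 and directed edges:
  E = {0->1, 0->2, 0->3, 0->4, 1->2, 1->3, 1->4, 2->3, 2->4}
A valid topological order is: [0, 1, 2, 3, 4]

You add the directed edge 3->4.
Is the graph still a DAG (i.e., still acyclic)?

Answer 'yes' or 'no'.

Answer: yes

Derivation:
Given toposort: [0, 1, 2, 3, 4]
Position of 3: index 3; position of 4: index 4
New edge 3->4: forward
Forward edge: respects the existing order. Still a DAG, same toposort still valid.
Still a DAG? yes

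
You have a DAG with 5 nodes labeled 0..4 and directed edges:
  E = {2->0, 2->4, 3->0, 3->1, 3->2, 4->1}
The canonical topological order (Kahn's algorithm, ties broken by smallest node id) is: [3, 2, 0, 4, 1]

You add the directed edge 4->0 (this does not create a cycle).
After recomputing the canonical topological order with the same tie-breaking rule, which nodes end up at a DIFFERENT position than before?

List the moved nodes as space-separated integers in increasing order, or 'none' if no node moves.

Answer: 0 4

Derivation:
Old toposort: [3, 2, 0, 4, 1]
Added edge 4->0
Recompute Kahn (smallest-id tiebreak):
  initial in-degrees: [3, 2, 1, 0, 1]
  ready (indeg=0): [3]
  pop 3: indeg[0]->2; indeg[1]->1; indeg[2]->0 | ready=[2] | order so far=[3]
  pop 2: indeg[0]->1; indeg[4]->0 | ready=[4] | order so far=[3, 2]
  pop 4: indeg[0]->0; indeg[1]->0 | ready=[0, 1] | order so far=[3, 2, 4]
  pop 0: no out-edges | ready=[1] | order so far=[3, 2, 4, 0]
  pop 1: no out-edges | ready=[] | order so far=[3, 2, 4, 0, 1]
New canonical toposort: [3, 2, 4, 0, 1]
Compare positions:
  Node 0: index 2 -> 3 (moved)
  Node 1: index 4 -> 4 (same)
  Node 2: index 1 -> 1 (same)
  Node 3: index 0 -> 0 (same)
  Node 4: index 3 -> 2 (moved)
Nodes that changed position: 0 4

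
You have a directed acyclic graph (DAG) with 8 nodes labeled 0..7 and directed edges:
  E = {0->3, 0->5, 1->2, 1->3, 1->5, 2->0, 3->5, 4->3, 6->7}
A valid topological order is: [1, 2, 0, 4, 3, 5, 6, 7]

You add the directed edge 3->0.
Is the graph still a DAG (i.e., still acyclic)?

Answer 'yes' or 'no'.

Answer: no

Derivation:
Given toposort: [1, 2, 0, 4, 3, 5, 6, 7]
Position of 3: index 4; position of 0: index 2
New edge 3->0: backward (u after v in old order)
Backward edge: old toposort is now invalid. Check if this creates a cycle.
Does 0 already reach 3? Reachable from 0: [0, 3, 5]. YES -> cycle!
Still a DAG? no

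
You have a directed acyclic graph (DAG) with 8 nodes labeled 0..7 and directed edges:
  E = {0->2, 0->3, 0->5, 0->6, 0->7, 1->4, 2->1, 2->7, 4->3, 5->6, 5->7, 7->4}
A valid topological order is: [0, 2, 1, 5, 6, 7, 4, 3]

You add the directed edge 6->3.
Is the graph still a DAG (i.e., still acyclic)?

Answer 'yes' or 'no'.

Given toposort: [0, 2, 1, 5, 6, 7, 4, 3]
Position of 6: index 4; position of 3: index 7
New edge 6->3: forward
Forward edge: respects the existing order. Still a DAG, same toposort still valid.
Still a DAG? yes

Answer: yes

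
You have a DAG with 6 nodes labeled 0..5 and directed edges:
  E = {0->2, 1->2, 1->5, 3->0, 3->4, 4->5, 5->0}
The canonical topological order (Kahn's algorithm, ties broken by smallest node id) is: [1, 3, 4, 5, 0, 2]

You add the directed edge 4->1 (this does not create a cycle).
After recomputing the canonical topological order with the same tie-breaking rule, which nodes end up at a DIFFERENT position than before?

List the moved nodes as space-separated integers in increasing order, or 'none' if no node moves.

Old toposort: [1, 3, 4, 5, 0, 2]
Added edge 4->1
Recompute Kahn (smallest-id tiebreak):
  initial in-degrees: [2, 1, 2, 0, 1, 2]
  ready (indeg=0): [3]
  pop 3: indeg[0]->1; indeg[4]->0 | ready=[4] | order so far=[3]
  pop 4: indeg[1]->0; indeg[5]->1 | ready=[1] | order so far=[3, 4]
  pop 1: indeg[2]->1; indeg[5]->0 | ready=[5] | order so far=[3, 4, 1]
  pop 5: indeg[0]->0 | ready=[0] | order so far=[3, 4, 1, 5]
  pop 0: indeg[2]->0 | ready=[2] | order so far=[3, 4, 1, 5, 0]
  pop 2: no out-edges | ready=[] | order so far=[3, 4, 1, 5, 0, 2]
New canonical toposort: [3, 4, 1, 5, 0, 2]
Compare positions:
  Node 0: index 4 -> 4 (same)
  Node 1: index 0 -> 2 (moved)
  Node 2: index 5 -> 5 (same)
  Node 3: index 1 -> 0 (moved)
  Node 4: index 2 -> 1 (moved)
  Node 5: index 3 -> 3 (same)
Nodes that changed position: 1 3 4

Answer: 1 3 4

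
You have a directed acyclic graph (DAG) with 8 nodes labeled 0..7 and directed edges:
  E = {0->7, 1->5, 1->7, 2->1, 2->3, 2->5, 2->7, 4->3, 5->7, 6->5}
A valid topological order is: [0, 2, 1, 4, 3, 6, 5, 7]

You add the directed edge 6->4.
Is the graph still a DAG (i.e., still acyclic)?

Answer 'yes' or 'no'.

Given toposort: [0, 2, 1, 4, 3, 6, 5, 7]
Position of 6: index 5; position of 4: index 3
New edge 6->4: backward (u after v in old order)
Backward edge: old toposort is now invalid. Check if this creates a cycle.
Does 4 already reach 6? Reachable from 4: [3, 4]. NO -> still a DAG (reorder needed).
Still a DAG? yes

Answer: yes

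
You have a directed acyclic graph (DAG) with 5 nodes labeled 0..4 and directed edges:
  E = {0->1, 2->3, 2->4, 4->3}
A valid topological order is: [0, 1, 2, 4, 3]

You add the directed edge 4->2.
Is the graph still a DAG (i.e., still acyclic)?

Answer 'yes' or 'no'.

Answer: no

Derivation:
Given toposort: [0, 1, 2, 4, 3]
Position of 4: index 3; position of 2: index 2
New edge 4->2: backward (u after v in old order)
Backward edge: old toposort is now invalid. Check if this creates a cycle.
Does 2 already reach 4? Reachable from 2: [2, 3, 4]. YES -> cycle!
Still a DAG? no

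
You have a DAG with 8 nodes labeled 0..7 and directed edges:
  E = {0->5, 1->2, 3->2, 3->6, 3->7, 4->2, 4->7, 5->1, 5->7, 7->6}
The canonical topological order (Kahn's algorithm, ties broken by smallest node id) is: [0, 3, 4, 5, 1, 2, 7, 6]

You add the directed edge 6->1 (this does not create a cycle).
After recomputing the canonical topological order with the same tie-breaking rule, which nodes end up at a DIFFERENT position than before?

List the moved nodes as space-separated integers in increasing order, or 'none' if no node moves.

Answer: 1 2 6 7

Derivation:
Old toposort: [0, 3, 4, 5, 1, 2, 7, 6]
Added edge 6->1
Recompute Kahn (smallest-id tiebreak):
  initial in-degrees: [0, 2, 3, 0, 0, 1, 2, 3]
  ready (indeg=0): [0, 3, 4]
  pop 0: indeg[5]->0 | ready=[3, 4, 5] | order so far=[0]
  pop 3: indeg[2]->2; indeg[6]->1; indeg[7]->2 | ready=[4, 5] | order so far=[0, 3]
  pop 4: indeg[2]->1; indeg[7]->1 | ready=[5] | order so far=[0, 3, 4]
  pop 5: indeg[1]->1; indeg[7]->0 | ready=[7] | order so far=[0, 3, 4, 5]
  pop 7: indeg[6]->0 | ready=[6] | order so far=[0, 3, 4, 5, 7]
  pop 6: indeg[1]->0 | ready=[1] | order so far=[0, 3, 4, 5, 7, 6]
  pop 1: indeg[2]->0 | ready=[2] | order so far=[0, 3, 4, 5, 7, 6, 1]
  pop 2: no out-edges | ready=[] | order so far=[0, 3, 4, 5, 7, 6, 1, 2]
New canonical toposort: [0, 3, 4, 5, 7, 6, 1, 2]
Compare positions:
  Node 0: index 0 -> 0 (same)
  Node 1: index 4 -> 6 (moved)
  Node 2: index 5 -> 7 (moved)
  Node 3: index 1 -> 1 (same)
  Node 4: index 2 -> 2 (same)
  Node 5: index 3 -> 3 (same)
  Node 6: index 7 -> 5 (moved)
  Node 7: index 6 -> 4 (moved)
Nodes that changed position: 1 2 6 7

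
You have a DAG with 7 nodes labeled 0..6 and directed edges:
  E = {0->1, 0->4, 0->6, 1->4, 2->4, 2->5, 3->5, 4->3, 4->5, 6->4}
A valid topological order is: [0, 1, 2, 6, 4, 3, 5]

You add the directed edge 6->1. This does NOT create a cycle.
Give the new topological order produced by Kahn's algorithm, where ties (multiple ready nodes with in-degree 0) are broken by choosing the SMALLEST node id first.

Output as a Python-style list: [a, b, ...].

Old toposort: [0, 1, 2, 6, 4, 3, 5]
Added edge: 6->1
Position of 6 (3) > position of 1 (1). Must reorder: 6 must now come before 1.
Run Kahn's algorithm (break ties by smallest node id):
  initial in-degrees: [0, 2, 0, 1, 4, 3, 1]
  ready (indeg=0): [0, 2]
  pop 0: indeg[1]->1; indeg[4]->3; indeg[6]->0 | ready=[2, 6] | order so far=[0]
  pop 2: indeg[4]->2; indeg[5]->2 | ready=[6] | order so far=[0, 2]
  pop 6: indeg[1]->0; indeg[4]->1 | ready=[1] | order so far=[0, 2, 6]
  pop 1: indeg[4]->0 | ready=[4] | order so far=[0, 2, 6, 1]
  pop 4: indeg[3]->0; indeg[5]->1 | ready=[3] | order so far=[0, 2, 6, 1, 4]
  pop 3: indeg[5]->0 | ready=[5] | order so far=[0, 2, 6, 1, 4, 3]
  pop 5: no out-edges | ready=[] | order so far=[0, 2, 6, 1, 4, 3, 5]
  Result: [0, 2, 6, 1, 4, 3, 5]

Answer: [0, 2, 6, 1, 4, 3, 5]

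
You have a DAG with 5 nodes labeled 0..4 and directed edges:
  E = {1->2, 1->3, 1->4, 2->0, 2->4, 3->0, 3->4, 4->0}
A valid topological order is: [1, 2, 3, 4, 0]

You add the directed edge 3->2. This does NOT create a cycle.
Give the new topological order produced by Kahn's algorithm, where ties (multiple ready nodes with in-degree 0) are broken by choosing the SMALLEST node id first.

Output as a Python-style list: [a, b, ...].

Old toposort: [1, 2, 3, 4, 0]
Added edge: 3->2
Position of 3 (2) > position of 2 (1). Must reorder: 3 must now come before 2.
Run Kahn's algorithm (break ties by smallest node id):
  initial in-degrees: [3, 0, 2, 1, 3]
  ready (indeg=0): [1]
  pop 1: indeg[2]->1; indeg[3]->0; indeg[4]->2 | ready=[3] | order so far=[1]
  pop 3: indeg[0]->2; indeg[2]->0; indeg[4]->1 | ready=[2] | order so far=[1, 3]
  pop 2: indeg[0]->1; indeg[4]->0 | ready=[4] | order so far=[1, 3, 2]
  pop 4: indeg[0]->0 | ready=[0] | order so far=[1, 3, 2, 4]
  pop 0: no out-edges | ready=[] | order so far=[1, 3, 2, 4, 0]
  Result: [1, 3, 2, 4, 0]

Answer: [1, 3, 2, 4, 0]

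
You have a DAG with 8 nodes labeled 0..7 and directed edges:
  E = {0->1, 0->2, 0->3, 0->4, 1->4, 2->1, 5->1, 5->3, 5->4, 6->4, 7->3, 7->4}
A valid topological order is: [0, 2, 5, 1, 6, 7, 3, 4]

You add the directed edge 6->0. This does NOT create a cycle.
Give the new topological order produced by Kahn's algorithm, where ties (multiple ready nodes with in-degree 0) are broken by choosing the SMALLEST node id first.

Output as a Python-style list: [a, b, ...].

Answer: [5, 6, 0, 2, 1, 7, 3, 4]

Derivation:
Old toposort: [0, 2, 5, 1, 6, 7, 3, 4]
Added edge: 6->0
Position of 6 (4) > position of 0 (0). Must reorder: 6 must now come before 0.
Run Kahn's algorithm (break ties by smallest node id):
  initial in-degrees: [1, 3, 1, 3, 5, 0, 0, 0]
  ready (indeg=0): [5, 6, 7]
  pop 5: indeg[1]->2; indeg[3]->2; indeg[4]->4 | ready=[6, 7] | order so far=[5]
  pop 6: indeg[0]->0; indeg[4]->3 | ready=[0, 7] | order so far=[5, 6]
  pop 0: indeg[1]->1; indeg[2]->0; indeg[3]->1; indeg[4]->2 | ready=[2, 7] | order so far=[5, 6, 0]
  pop 2: indeg[1]->0 | ready=[1, 7] | order so far=[5, 6, 0, 2]
  pop 1: indeg[4]->1 | ready=[7] | order so far=[5, 6, 0, 2, 1]
  pop 7: indeg[3]->0; indeg[4]->0 | ready=[3, 4] | order so far=[5, 6, 0, 2, 1, 7]
  pop 3: no out-edges | ready=[4] | order so far=[5, 6, 0, 2, 1, 7, 3]
  pop 4: no out-edges | ready=[] | order so far=[5, 6, 0, 2, 1, 7, 3, 4]
  Result: [5, 6, 0, 2, 1, 7, 3, 4]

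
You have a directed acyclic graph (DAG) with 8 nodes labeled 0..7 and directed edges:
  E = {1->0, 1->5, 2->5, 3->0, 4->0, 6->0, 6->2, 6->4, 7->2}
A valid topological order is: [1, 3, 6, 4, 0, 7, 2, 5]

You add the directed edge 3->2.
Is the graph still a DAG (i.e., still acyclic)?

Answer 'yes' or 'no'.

Given toposort: [1, 3, 6, 4, 0, 7, 2, 5]
Position of 3: index 1; position of 2: index 6
New edge 3->2: forward
Forward edge: respects the existing order. Still a DAG, same toposort still valid.
Still a DAG? yes

Answer: yes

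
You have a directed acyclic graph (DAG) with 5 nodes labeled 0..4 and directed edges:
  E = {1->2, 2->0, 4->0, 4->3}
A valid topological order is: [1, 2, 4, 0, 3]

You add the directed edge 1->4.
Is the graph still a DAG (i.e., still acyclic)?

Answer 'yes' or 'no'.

Answer: yes

Derivation:
Given toposort: [1, 2, 4, 0, 3]
Position of 1: index 0; position of 4: index 2
New edge 1->4: forward
Forward edge: respects the existing order. Still a DAG, same toposort still valid.
Still a DAG? yes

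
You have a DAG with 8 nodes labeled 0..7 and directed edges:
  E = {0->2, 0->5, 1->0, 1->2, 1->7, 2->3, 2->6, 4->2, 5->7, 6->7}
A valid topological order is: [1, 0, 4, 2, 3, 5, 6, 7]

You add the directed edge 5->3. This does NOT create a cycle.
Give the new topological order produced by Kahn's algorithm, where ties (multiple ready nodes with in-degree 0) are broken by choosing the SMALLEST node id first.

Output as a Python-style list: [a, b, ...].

Answer: [1, 0, 4, 2, 5, 3, 6, 7]

Derivation:
Old toposort: [1, 0, 4, 2, 3, 5, 6, 7]
Added edge: 5->3
Position of 5 (5) > position of 3 (4). Must reorder: 5 must now come before 3.
Run Kahn's algorithm (break ties by smallest node id):
  initial in-degrees: [1, 0, 3, 2, 0, 1, 1, 3]
  ready (indeg=0): [1, 4]
  pop 1: indeg[0]->0; indeg[2]->2; indeg[7]->2 | ready=[0, 4] | order so far=[1]
  pop 0: indeg[2]->1; indeg[5]->0 | ready=[4, 5] | order so far=[1, 0]
  pop 4: indeg[2]->0 | ready=[2, 5] | order so far=[1, 0, 4]
  pop 2: indeg[3]->1; indeg[6]->0 | ready=[5, 6] | order so far=[1, 0, 4, 2]
  pop 5: indeg[3]->0; indeg[7]->1 | ready=[3, 6] | order so far=[1, 0, 4, 2, 5]
  pop 3: no out-edges | ready=[6] | order so far=[1, 0, 4, 2, 5, 3]
  pop 6: indeg[7]->0 | ready=[7] | order so far=[1, 0, 4, 2, 5, 3, 6]
  pop 7: no out-edges | ready=[] | order so far=[1, 0, 4, 2, 5, 3, 6, 7]
  Result: [1, 0, 4, 2, 5, 3, 6, 7]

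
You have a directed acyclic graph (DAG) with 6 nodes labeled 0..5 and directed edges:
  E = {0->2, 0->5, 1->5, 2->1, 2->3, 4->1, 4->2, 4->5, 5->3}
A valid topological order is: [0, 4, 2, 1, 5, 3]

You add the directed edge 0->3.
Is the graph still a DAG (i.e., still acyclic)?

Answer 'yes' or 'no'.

Answer: yes

Derivation:
Given toposort: [0, 4, 2, 1, 5, 3]
Position of 0: index 0; position of 3: index 5
New edge 0->3: forward
Forward edge: respects the existing order. Still a DAG, same toposort still valid.
Still a DAG? yes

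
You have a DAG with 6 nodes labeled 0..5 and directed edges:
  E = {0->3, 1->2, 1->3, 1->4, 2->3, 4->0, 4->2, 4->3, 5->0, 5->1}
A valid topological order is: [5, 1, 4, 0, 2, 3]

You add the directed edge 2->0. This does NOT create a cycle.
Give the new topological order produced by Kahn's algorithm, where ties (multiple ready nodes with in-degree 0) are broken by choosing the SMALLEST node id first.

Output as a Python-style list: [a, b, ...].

Answer: [5, 1, 4, 2, 0, 3]

Derivation:
Old toposort: [5, 1, 4, 0, 2, 3]
Added edge: 2->0
Position of 2 (4) > position of 0 (3). Must reorder: 2 must now come before 0.
Run Kahn's algorithm (break ties by smallest node id):
  initial in-degrees: [3, 1, 2, 4, 1, 0]
  ready (indeg=0): [5]
  pop 5: indeg[0]->2; indeg[1]->0 | ready=[1] | order so far=[5]
  pop 1: indeg[2]->1; indeg[3]->3; indeg[4]->0 | ready=[4] | order so far=[5, 1]
  pop 4: indeg[0]->1; indeg[2]->0; indeg[3]->2 | ready=[2] | order so far=[5, 1, 4]
  pop 2: indeg[0]->0; indeg[3]->1 | ready=[0] | order so far=[5, 1, 4, 2]
  pop 0: indeg[3]->0 | ready=[3] | order so far=[5, 1, 4, 2, 0]
  pop 3: no out-edges | ready=[] | order so far=[5, 1, 4, 2, 0, 3]
  Result: [5, 1, 4, 2, 0, 3]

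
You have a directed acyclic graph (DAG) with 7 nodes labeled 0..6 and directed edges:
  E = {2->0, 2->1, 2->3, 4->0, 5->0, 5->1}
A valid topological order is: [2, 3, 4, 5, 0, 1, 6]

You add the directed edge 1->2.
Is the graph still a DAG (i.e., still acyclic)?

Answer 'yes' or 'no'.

Answer: no

Derivation:
Given toposort: [2, 3, 4, 5, 0, 1, 6]
Position of 1: index 5; position of 2: index 0
New edge 1->2: backward (u after v in old order)
Backward edge: old toposort is now invalid. Check if this creates a cycle.
Does 2 already reach 1? Reachable from 2: [0, 1, 2, 3]. YES -> cycle!
Still a DAG? no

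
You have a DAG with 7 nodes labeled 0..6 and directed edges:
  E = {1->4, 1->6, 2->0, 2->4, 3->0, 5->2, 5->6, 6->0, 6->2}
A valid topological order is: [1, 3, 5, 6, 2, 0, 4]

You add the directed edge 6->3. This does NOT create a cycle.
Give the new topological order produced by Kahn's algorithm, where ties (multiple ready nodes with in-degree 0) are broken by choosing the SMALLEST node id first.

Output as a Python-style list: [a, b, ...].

Answer: [1, 5, 6, 2, 3, 0, 4]

Derivation:
Old toposort: [1, 3, 5, 6, 2, 0, 4]
Added edge: 6->3
Position of 6 (3) > position of 3 (1). Must reorder: 6 must now come before 3.
Run Kahn's algorithm (break ties by smallest node id):
  initial in-degrees: [3, 0, 2, 1, 2, 0, 2]
  ready (indeg=0): [1, 5]
  pop 1: indeg[4]->1; indeg[6]->1 | ready=[5] | order so far=[1]
  pop 5: indeg[2]->1; indeg[6]->0 | ready=[6] | order so far=[1, 5]
  pop 6: indeg[0]->2; indeg[2]->0; indeg[3]->0 | ready=[2, 3] | order so far=[1, 5, 6]
  pop 2: indeg[0]->1; indeg[4]->0 | ready=[3, 4] | order so far=[1, 5, 6, 2]
  pop 3: indeg[0]->0 | ready=[0, 4] | order so far=[1, 5, 6, 2, 3]
  pop 0: no out-edges | ready=[4] | order so far=[1, 5, 6, 2, 3, 0]
  pop 4: no out-edges | ready=[] | order so far=[1, 5, 6, 2, 3, 0, 4]
  Result: [1, 5, 6, 2, 3, 0, 4]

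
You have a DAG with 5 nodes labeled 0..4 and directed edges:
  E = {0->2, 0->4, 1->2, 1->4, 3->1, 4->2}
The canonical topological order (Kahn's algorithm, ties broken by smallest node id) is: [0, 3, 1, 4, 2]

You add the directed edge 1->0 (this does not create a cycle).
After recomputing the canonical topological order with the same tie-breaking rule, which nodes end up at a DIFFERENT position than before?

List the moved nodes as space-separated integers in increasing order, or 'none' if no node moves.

Answer: 0 1 3

Derivation:
Old toposort: [0, 3, 1, 4, 2]
Added edge 1->0
Recompute Kahn (smallest-id tiebreak):
  initial in-degrees: [1, 1, 3, 0, 2]
  ready (indeg=0): [3]
  pop 3: indeg[1]->0 | ready=[1] | order so far=[3]
  pop 1: indeg[0]->0; indeg[2]->2; indeg[4]->1 | ready=[0] | order so far=[3, 1]
  pop 0: indeg[2]->1; indeg[4]->0 | ready=[4] | order so far=[3, 1, 0]
  pop 4: indeg[2]->0 | ready=[2] | order so far=[3, 1, 0, 4]
  pop 2: no out-edges | ready=[] | order so far=[3, 1, 0, 4, 2]
New canonical toposort: [3, 1, 0, 4, 2]
Compare positions:
  Node 0: index 0 -> 2 (moved)
  Node 1: index 2 -> 1 (moved)
  Node 2: index 4 -> 4 (same)
  Node 3: index 1 -> 0 (moved)
  Node 4: index 3 -> 3 (same)
Nodes that changed position: 0 1 3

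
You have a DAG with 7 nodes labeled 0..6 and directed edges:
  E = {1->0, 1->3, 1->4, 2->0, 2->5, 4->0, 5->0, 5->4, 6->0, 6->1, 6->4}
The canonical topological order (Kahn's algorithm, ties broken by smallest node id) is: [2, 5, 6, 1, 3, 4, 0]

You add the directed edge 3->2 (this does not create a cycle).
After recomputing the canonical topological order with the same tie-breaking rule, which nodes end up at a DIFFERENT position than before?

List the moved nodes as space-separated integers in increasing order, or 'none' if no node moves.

Answer: 1 2 3 5 6

Derivation:
Old toposort: [2, 5, 6, 1, 3, 4, 0]
Added edge 3->2
Recompute Kahn (smallest-id tiebreak):
  initial in-degrees: [5, 1, 1, 1, 3, 1, 0]
  ready (indeg=0): [6]
  pop 6: indeg[0]->4; indeg[1]->0; indeg[4]->2 | ready=[1] | order so far=[6]
  pop 1: indeg[0]->3; indeg[3]->0; indeg[4]->1 | ready=[3] | order so far=[6, 1]
  pop 3: indeg[2]->0 | ready=[2] | order so far=[6, 1, 3]
  pop 2: indeg[0]->2; indeg[5]->0 | ready=[5] | order so far=[6, 1, 3, 2]
  pop 5: indeg[0]->1; indeg[4]->0 | ready=[4] | order so far=[6, 1, 3, 2, 5]
  pop 4: indeg[0]->0 | ready=[0] | order so far=[6, 1, 3, 2, 5, 4]
  pop 0: no out-edges | ready=[] | order so far=[6, 1, 3, 2, 5, 4, 0]
New canonical toposort: [6, 1, 3, 2, 5, 4, 0]
Compare positions:
  Node 0: index 6 -> 6 (same)
  Node 1: index 3 -> 1 (moved)
  Node 2: index 0 -> 3 (moved)
  Node 3: index 4 -> 2 (moved)
  Node 4: index 5 -> 5 (same)
  Node 5: index 1 -> 4 (moved)
  Node 6: index 2 -> 0 (moved)
Nodes that changed position: 1 2 3 5 6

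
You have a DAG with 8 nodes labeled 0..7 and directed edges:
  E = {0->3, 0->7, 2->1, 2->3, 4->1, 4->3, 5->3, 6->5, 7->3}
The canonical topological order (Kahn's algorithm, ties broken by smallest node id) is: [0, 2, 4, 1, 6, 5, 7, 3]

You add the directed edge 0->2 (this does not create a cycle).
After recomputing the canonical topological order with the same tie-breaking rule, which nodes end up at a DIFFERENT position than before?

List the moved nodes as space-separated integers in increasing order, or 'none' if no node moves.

Answer: none

Derivation:
Old toposort: [0, 2, 4, 1, 6, 5, 7, 3]
Added edge 0->2
Recompute Kahn (smallest-id tiebreak):
  initial in-degrees: [0, 2, 1, 5, 0, 1, 0, 1]
  ready (indeg=0): [0, 4, 6]
  pop 0: indeg[2]->0; indeg[3]->4; indeg[7]->0 | ready=[2, 4, 6, 7] | order so far=[0]
  pop 2: indeg[1]->1; indeg[3]->3 | ready=[4, 6, 7] | order so far=[0, 2]
  pop 4: indeg[1]->0; indeg[3]->2 | ready=[1, 6, 7] | order so far=[0, 2, 4]
  pop 1: no out-edges | ready=[6, 7] | order so far=[0, 2, 4, 1]
  pop 6: indeg[5]->0 | ready=[5, 7] | order so far=[0, 2, 4, 1, 6]
  pop 5: indeg[3]->1 | ready=[7] | order so far=[0, 2, 4, 1, 6, 5]
  pop 7: indeg[3]->0 | ready=[3] | order so far=[0, 2, 4, 1, 6, 5, 7]
  pop 3: no out-edges | ready=[] | order so far=[0, 2, 4, 1, 6, 5, 7, 3]
New canonical toposort: [0, 2, 4, 1, 6, 5, 7, 3]
Compare positions:
  Node 0: index 0 -> 0 (same)
  Node 1: index 3 -> 3 (same)
  Node 2: index 1 -> 1 (same)
  Node 3: index 7 -> 7 (same)
  Node 4: index 2 -> 2 (same)
  Node 5: index 5 -> 5 (same)
  Node 6: index 4 -> 4 (same)
  Node 7: index 6 -> 6 (same)
Nodes that changed position: none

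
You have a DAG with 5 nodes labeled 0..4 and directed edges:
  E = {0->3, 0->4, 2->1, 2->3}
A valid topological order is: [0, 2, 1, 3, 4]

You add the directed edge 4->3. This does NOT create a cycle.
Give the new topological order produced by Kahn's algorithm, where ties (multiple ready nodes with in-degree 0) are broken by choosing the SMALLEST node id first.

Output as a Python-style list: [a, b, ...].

Answer: [0, 2, 1, 4, 3]

Derivation:
Old toposort: [0, 2, 1, 3, 4]
Added edge: 4->3
Position of 4 (4) > position of 3 (3). Must reorder: 4 must now come before 3.
Run Kahn's algorithm (break ties by smallest node id):
  initial in-degrees: [0, 1, 0, 3, 1]
  ready (indeg=0): [0, 2]
  pop 0: indeg[3]->2; indeg[4]->0 | ready=[2, 4] | order so far=[0]
  pop 2: indeg[1]->0; indeg[3]->1 | ready=[1, 4] | order so far=[0, 2]
  pop 1: no out-edges | ready=[4] | order so far=[0, 2, 1]
  pop 4: indeg[3]->0 | ready=[3] | order so far=[0, 2, 1, 4]
  pop 3: no out-edges | ready=[] | order so far=[0, 2, 1, 4, 3]
  Result: [0, 2, 1, 4, 3]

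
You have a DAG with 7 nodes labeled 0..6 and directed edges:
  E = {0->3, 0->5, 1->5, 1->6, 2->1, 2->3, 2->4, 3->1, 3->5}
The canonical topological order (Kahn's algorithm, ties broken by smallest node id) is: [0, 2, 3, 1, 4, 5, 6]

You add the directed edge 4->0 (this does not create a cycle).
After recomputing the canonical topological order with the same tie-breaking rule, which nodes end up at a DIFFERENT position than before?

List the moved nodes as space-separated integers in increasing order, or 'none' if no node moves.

Answer: 0 1 2 3 4

Derivation:
Old toposort: [0, 2, 3, 1, 4, 5, 6]
Added edge 4->0
Recompute Kahn (smallest-id tiebreak):
  initial in-degrees: [1, 2, 0, 2, 1, 3, 1]
  ready (indeg=0): [2]
  pop 2: indeg[1]->1; indeg[3]->1; indeg[4]->0 | ready=[4] | order so far=[2]
  pop 4: indeg[0]->0 | ready=[0] | order so far=[2, 4]
  pop 0: indeg[3]->0; indeg[5]->2 | ready=[3] | order so far=[2, 4, 0]
  pop 3: indeg[1]->0; indeg[5]->1 | ready=[1] | order so far=[2, 4, 0, 3]
  pop 1: indeg[5]->0; indeg[6]->0 | ready=[5, 6] | order so far=[2, 4, 0, 3, 1]
  pop 5: no out-edges | ready=[6] | order so far=[2, 4, 0, 3, 1, 5]
  pop 6: no out-edges | ready=[] | order so far=[2, 4, 0, 3, 1, 5, 6]
New canonical toposort: [2, 4, 0, 3, 1, 5, 6]
Compare positions:
  Node 0: index 0 -> 2 (moved)
  Node 1: index 3 -> 4 (moved)
  Node 2: index 1 -> 0 (moved)
  Node 3: index 2 -> 3 (moved)
  Node 4: index 4 -> 1 (moved)
  Node 5: index 5 -> 5 (same)
  Node 6: index 6 -> 6 (same)
Nodes that changed position: 0 1 2 3 4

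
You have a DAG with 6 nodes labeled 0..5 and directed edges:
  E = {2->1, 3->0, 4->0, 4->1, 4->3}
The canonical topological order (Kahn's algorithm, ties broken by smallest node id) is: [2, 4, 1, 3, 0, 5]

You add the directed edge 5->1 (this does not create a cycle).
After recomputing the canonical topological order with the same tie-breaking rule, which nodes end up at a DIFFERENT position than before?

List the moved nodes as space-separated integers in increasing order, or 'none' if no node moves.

Old toposort: [2, 4, 1, 3, 0, 5]
Added edge 5->1
Recompute Kahn (smallest-id tiebreak):
  initial in-degrees: [2, 3, 0, 1, 0, 0]
  ready (indeg=0): [2, 4, 5]
  pop 2: indeg[1]->2 | ready=[4, 5] | order so far=[2]
  pop 4: indeg[0]->1; indeg[1]->1; indeg[3]->0 | ready=[3, 5] | order so far=[2, 4]
  pop 3: indeg[0]->0 | ready=[0, 5] | order so far=[2, 4, 3]
  pop 0: no out-edges | ready=[5] | order so far=[2, 4, 3, 0]
  pop 5: indeg[1]->0 | ready=[1] | order so far=[2, 4, 3, 0, 5]
  pop 1: no out-edges | ready=[] | order so far=[2, 4, 3, 0, 5, 1]
New canonical toposort: [2, 4, 3, 0, 5, 1]
Compare positions:
  Node 0: index 4 -> 3 (moved)
  Node 1: index 2 -> 5 (moved)
  Node 2: index 0 -> 0 (same)
  Node 3: index 3 -> 2 (moved)
  Node 4: index 1 -> 1 (same)
  Node 5: index 5 -> 4 (moved)
Nodes that changed position: 0 1 3 5

Answer: 0 1 3 5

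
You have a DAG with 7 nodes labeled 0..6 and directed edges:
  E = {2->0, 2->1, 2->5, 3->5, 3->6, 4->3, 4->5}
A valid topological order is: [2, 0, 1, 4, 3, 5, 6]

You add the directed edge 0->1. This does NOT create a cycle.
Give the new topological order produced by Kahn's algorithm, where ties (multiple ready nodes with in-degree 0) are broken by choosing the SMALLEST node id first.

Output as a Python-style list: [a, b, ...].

Answer: [2, 0, 1, 4, 3, 5, 6]

Derivation:
Old toposort: [2, 0, 1, 4, 3, 5, 6]
Added edge: 0->1
Position of 0 (1) < position of 1 (2). Old order still valid.
Run Kahn's algorithm (break ties by smallest node id):
  initial in-degrees: [1, 2, 0, 1, 0, 3, 1]
  ready (indeg=0): [2, 4]
  pop 2: indeg[0]->0; indeg[1]->1; indeg[5]->2 | ready=[0, 4] | order so far=[2]
  pop 0: indeg[1]->0 | ready=[1, 4] | order so far=[2, 0]
  pop 1: no out-edges | ready=[4] | order so far=[2, 0, 1]
  pop 4: indeg[3]->0; indeg[5]->1 | ready=[3] | order so far=[2, 0, 1, 4]
  pop 3: indeg[5]->0; indeg[6]->0 | ready=[5, 6] | order so far=[2, 0, 1, 4, 3]
  pop 5: no out-edges | ready=[6] | order so far=[2, 0, 1, 4, 3, 5]
  pop 6: no out-edges | ready=[] | order so far=[2, 0, 1, 4, 3, 5, 6]
  Result: [2, 0, 1, 4, 3, 5, 6]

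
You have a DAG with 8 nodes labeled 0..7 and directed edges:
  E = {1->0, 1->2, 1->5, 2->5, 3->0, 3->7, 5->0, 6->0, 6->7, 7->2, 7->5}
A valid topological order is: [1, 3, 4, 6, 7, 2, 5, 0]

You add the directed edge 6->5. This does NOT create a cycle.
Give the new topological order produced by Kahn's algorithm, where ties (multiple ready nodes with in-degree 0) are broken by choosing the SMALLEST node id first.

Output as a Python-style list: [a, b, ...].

Answer: [1, 3, 4, 6, 7, 2, 5, 0]

Derivation:
Old toposort: [1, 3, 4, 6, 7, 2, 5, 0]
Added edge: 6->5
Position of 6 (3) < position of 5 (6). Old order still valid.
Run Kahn's algorithm (break ties by smallest node id):
  initial in-degrees: [4, 0, 2, 0, 0, 4, 0, 2]
  ready (indeg=0): [1, 3, 4, 6]
  pop 1: indeg[0]->3; indeg[2]->1; indeg[5]->3 | ready=[3, 4, 6] | order so far=[1]
  pop 3: indeg[0]->2; indeg[7]->1 | ready=[4, 6] | order so far=[1, 3]
  pop 4: no out-edges | ready=[6] | order so far=[1, 3, 4]
  pop 6: indeg[0]->1; indeg[5]->2; indeg[7]->0 | ready=[7] | order so far=[1, 3, 4, 6]
  pop 7: indeg[2]->0; indeg[5]->1 | ready=[2] | order so far=[1, 3, 4, 6, 7]
  pop 2: indeg[5]->0 | ready=[5] | order so far=[1, 3, 4, 6, 7, 2]
  pop 5: indeg[0]->0 | ready=[0] | order so far=[1, 3, 4, 6, 7, 2, 5]
  pop 0: no out-edges | ready=[] | order so far=[1, 3, 4, 6, 7, 2, 5, 0]
  Result: [1, 3, 4, 6, 7, 2, 5, 0]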